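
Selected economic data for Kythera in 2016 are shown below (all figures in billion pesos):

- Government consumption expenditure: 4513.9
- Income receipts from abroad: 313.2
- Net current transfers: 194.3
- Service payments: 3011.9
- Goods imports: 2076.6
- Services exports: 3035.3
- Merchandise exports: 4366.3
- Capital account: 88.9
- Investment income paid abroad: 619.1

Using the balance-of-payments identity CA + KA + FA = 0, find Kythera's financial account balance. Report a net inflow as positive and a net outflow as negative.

Goods balance = 4366.3 - 2076.6 = 2289.7
Services balance = 3035.3 - 3011.9 = 23.4
Trade balance (goods + services) = 2289.7 + 23.4 = 2313.1
Net primary income = 313.2 - 619.1 = -305.9
Net secondary income = 194.3
Current account = 2313.1 + (-305.9) + 194.3 = 2201.5
Financial account = -(2201.5 + 88.9) = -2290.4

-2290.4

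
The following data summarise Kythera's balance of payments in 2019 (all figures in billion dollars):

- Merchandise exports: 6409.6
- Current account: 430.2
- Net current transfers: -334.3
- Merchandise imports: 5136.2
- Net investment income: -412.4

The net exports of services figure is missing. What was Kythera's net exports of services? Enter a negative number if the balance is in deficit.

-96.5

Current account = goods balance + services balance + net primary income + net secondary income
Sum of the known components = 526.7
Net exports of services = CA - (known components) = 430.2 - 526.7 = -96.5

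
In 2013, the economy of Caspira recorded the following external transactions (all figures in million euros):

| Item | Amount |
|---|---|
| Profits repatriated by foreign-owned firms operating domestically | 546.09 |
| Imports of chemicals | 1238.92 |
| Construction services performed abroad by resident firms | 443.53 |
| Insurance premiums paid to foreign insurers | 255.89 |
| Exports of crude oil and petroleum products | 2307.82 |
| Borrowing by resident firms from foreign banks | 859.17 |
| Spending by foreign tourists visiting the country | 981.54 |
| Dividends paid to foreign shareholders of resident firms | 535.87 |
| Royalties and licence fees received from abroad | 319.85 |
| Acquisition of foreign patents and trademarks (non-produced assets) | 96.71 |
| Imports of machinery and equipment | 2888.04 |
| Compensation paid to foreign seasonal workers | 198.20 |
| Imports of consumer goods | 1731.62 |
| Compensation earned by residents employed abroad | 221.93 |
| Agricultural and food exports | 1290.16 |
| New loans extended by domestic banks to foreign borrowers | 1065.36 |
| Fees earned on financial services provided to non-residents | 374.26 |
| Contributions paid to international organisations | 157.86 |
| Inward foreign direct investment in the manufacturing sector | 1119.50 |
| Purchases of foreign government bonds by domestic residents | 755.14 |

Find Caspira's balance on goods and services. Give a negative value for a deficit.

-397.31

Goods: 1290.16 + 2307.82 - 1731.62 - 2888.04 - 1238.92 = -2260.60
Services: 319.85 + 374.26 + 981.54 - 255.89 + 443.53 = 1863.29
Trade balance = -2260.60 + 1863.29 = -397.31
(Excluded from the trade balance — primary income: profits repatriated by foreign-owned firms operating domestically 546.09, dividends paid to foreign shareholders of resident firms 535.87, compensation paid to foreign seasonal workers 198.20, compensation earned by residents employed abroad 221.93; financial account: borrowing by resident firms from foreign banks 859.17, new loans extended by domestic banks to foreign borrowers 1065.36, inward foreign direct investment in the manufacturing sector 1119.50, purchases of foreign government bonds by domestic residents 755.14; capital account: acquisition of foreign patents and trademarks (non-produced assets) 96.71; secondary income: contributions paid to international organisations 157.86.)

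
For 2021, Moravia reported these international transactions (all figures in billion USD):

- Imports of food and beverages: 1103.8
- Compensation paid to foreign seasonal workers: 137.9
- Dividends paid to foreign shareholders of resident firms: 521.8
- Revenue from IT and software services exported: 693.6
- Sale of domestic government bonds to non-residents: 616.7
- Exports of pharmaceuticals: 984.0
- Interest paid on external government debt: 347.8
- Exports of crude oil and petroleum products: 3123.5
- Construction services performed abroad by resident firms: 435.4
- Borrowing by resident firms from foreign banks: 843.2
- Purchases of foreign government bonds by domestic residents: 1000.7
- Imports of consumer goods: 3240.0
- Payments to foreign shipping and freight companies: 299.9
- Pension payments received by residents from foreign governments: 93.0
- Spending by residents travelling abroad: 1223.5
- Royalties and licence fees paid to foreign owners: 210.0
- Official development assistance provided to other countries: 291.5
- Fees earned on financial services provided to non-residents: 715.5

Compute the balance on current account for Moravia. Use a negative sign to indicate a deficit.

-1331.2

Goods: 984.0 - 1103.8 + 3123.5 - 3240.0 = -236.3
Services: 435.4 - 299.9 - 210.0 + 693.6 + 715.5 - 1223.5 = 111.1
Primary income: -347.8 - 521.8 - 137.9 = -1007.5
Secondary income: -291.5 + 93.0 = -198.5
Current account = (-236.3) + 111.1 + (-1007.5) + (-198.5) = -1331.2
(Excluded from the current account — financial account: sale of domestic government bonds to non-residents 616.7, borrowing by resident firms from foreign banks 843.2, purchases of foreign government bonds by domestic residents 1000.7.)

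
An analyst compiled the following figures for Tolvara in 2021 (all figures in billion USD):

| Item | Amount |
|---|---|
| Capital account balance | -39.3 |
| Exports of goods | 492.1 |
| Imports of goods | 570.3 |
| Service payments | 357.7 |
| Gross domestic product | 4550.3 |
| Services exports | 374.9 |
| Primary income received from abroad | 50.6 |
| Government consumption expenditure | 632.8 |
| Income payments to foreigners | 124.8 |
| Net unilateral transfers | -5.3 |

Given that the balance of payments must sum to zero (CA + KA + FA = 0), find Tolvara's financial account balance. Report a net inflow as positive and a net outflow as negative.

Goods balance = 492.1 - 570.3 = -78.2
Services balance = 374.9 - 357.7 = 17.2
Trade balance (goods + services) = -78.2 + 17.2 = -61.0
Net primary income = 50.6 - 124.8 = -74.2
Net secondary income = -5.3
Current account = -61.0 + (-74.2) + (-5.3) = -140.5
Financial account = -(-140.5 + (-39.3)) = 179.8

179.8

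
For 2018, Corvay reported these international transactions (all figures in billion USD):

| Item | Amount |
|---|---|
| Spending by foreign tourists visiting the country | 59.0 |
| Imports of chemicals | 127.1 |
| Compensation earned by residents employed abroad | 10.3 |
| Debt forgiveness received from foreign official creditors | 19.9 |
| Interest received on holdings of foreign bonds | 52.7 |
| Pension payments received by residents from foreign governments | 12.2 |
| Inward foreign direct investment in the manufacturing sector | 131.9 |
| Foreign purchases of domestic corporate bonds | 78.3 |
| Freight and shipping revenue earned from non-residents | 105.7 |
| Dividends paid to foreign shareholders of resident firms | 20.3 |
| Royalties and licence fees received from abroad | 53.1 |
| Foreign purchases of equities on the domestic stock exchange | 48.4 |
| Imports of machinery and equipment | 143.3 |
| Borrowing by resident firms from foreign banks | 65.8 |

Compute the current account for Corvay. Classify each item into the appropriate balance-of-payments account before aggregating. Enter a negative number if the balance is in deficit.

2.3

Goods: -127.1 - 143.3 = -270.4
Services: 59.0 + 53.1 + 105.7 = 217.8
Primary income: 52.7 + 10.3 - 20.3 = 42.7
Secondary income: 12.2
Current account = (-270.4) + 217.8 + 42.7 + 12.2 = 2.3
(Excluded from the current account — capital account: debt forgiveness received from foreign official creditors 19.9; financial account: inward foreign direct investment in the manufacturing sector 131.9, foreign purchases of domestic corporate bonds 78.3, foreign purchases of equities on the domestic stock exchange 48.4, borrowing by resident firms from foreign banks 65.8.)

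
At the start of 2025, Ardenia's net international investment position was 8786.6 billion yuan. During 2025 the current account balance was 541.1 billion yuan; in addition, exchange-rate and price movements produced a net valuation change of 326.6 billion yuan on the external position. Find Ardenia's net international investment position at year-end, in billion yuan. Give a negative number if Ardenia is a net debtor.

Change in NIIP = current account + net valuation change = 541.1 + 326.6 = 867.7
End-of-year NIIP = 8786.6 + 867.7 = 9654.3

9654.3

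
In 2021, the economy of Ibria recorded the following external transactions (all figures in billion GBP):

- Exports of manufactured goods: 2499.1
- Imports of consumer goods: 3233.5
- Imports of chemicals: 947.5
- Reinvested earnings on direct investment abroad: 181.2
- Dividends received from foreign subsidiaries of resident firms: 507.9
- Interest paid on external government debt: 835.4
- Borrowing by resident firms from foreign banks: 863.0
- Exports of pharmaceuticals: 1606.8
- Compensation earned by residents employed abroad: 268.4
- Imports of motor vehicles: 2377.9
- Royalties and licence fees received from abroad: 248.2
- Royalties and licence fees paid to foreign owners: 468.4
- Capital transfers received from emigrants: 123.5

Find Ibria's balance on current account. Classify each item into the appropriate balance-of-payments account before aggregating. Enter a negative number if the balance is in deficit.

-2551.1

Goods: -2377.9 + 1606.8 + 2499.1 - 3233.5 - 947.5 = -2453.0
Services: 248.2 - 468.4 = -220.2
Primary income: 268.4 + 507.9 - 835.4 + 181.2 = 122.1
Current account = (-2453.0) + (-220.2) + 122.1 = -2551.1
(Excluded from the current account — financial account: borrowing by resident firms from foreign banks 863.0; capital account: capital transfers received from emigrants 123.5.)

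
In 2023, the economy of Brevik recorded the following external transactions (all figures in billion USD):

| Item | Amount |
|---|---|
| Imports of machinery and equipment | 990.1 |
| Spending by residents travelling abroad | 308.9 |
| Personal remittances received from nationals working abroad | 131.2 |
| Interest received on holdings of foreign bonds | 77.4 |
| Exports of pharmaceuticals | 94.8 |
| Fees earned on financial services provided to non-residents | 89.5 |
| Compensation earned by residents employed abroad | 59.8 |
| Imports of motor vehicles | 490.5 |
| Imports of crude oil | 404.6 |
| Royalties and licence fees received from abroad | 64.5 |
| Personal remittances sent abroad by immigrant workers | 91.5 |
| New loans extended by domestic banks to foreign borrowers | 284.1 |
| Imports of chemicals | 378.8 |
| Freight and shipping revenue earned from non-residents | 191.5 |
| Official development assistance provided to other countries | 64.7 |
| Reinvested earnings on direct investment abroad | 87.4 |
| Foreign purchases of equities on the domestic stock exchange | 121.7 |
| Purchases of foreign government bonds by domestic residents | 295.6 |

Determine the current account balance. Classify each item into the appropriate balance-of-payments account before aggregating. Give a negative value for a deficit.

Goods: 94.8 - 378.8 - 990.1 - 404.6 - 490.5 = -2169.2
Services: -308.9 + 64.5 + 89.5 + 191.5 = 36.6
Primary income: 59.8 + 77.4 + 87.4 = 224.6
Secondary income: -64.7 - 91.5 + 131.2 = -25.0
Current account = (-2169.2) + 36.6 + 224.6 + (-25.0) = -1933.0
(Excluded from the current account — financial account: new loans extended by domestic banks to foreign borrowers 284.1, foreign purchases of equities on the domestic stock exchange 121.7, purchases of foreign government bonds by domestic residents 295.6.)

-1933.0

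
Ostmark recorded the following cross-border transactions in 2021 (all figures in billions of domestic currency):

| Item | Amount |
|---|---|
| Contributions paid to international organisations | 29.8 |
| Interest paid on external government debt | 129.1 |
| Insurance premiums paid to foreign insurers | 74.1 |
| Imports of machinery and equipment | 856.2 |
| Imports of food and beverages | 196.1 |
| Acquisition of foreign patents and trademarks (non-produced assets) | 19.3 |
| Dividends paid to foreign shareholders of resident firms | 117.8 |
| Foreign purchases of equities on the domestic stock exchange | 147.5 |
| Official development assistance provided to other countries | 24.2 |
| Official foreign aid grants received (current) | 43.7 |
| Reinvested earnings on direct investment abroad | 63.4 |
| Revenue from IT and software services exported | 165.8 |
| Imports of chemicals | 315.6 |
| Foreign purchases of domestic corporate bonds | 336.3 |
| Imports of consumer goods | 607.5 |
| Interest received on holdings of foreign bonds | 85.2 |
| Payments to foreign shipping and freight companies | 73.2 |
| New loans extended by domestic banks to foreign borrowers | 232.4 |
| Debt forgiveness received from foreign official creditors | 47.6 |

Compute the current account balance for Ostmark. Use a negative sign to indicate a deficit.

-2065.5

Goods: -607.5 - 196.1 - 856.2 - 315.6 = -1975.4
Services: -74.1 + 165.8 - 73.2 = 18.5
Primary income: 85.2 - 117.8 + 63.4 - 129.1 = -98.3
Secondary income: -29.8 - 24.2 + 43.7 = -10.3
Current account = (-1975.4) + 18.5 + (-98.3) + (-10.3) = -2065.5
(Excluded from the current account — capital account: acquisition of foreign patents and trademarks (non-produced assets) 19.3, debt forgiveness received from foreign official creditors 47.6; financial account: foreign purchases of equities on the domestic stock exchange 147.5, foreign purchases of domestic corporate bonds 336.3, new loans extended by domestic banks to foreign borrowers 232.4.)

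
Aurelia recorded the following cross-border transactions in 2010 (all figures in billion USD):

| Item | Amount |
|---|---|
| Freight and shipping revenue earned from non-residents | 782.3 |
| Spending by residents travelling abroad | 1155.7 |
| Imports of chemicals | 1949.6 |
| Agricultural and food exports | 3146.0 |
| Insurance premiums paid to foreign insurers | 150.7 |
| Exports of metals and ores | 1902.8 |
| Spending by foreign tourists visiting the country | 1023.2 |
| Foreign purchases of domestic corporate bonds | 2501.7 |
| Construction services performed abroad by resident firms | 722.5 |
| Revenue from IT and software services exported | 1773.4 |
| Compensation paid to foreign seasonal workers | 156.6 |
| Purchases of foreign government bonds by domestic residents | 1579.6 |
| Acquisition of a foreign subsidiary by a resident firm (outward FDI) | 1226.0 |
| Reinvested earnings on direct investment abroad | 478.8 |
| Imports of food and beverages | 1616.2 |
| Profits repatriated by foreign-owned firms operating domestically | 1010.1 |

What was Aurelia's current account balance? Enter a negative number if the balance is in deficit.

3790.1

Goods: 3146.0 + 1902.8 - 1949.6 - 1616.2 = 1483.0
Services: -150.7 + 1773.4 + 722.5 + 782.3 + 1023.2 - 1155.7 = 2995.0
Primary income: -1010.1 + 478.8 - 156.6 = -687.9
Current account = 1483.0 + 2995.0 + (-687.9) = 3790.1
(Excluded from the current account — financial account: foreign purchases of domestic corporate bonds 2501.7, purchases of foreign government bonds by domestic residents 1579.6, acquisition of a foreign subsidiary by a resident firm (outward FDI) 1226.0.)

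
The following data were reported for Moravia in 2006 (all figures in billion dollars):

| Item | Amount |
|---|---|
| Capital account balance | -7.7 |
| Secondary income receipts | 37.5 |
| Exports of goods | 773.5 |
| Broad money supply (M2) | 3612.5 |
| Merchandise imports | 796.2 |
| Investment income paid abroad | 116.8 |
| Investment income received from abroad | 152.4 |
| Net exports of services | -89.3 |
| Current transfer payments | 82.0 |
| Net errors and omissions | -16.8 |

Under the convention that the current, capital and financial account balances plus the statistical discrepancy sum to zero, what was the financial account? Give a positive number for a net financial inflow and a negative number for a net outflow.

145.4

Goods balance = 773.5 - 796.2 = -22.7
Services balance = -89.3
Trade balance (goods + services) = -22.7 + (-89.3) = -112.0
Net primary income = 152.4 - 116.8 = 35.6
Net secondary income = 37.5 - 82.0 = -44.5
Current account = -112.0 + 35.6 + (-44.5) = -120.9
Financial account = -(-120.9 + (-7.7) + (-16.8)) = 145.4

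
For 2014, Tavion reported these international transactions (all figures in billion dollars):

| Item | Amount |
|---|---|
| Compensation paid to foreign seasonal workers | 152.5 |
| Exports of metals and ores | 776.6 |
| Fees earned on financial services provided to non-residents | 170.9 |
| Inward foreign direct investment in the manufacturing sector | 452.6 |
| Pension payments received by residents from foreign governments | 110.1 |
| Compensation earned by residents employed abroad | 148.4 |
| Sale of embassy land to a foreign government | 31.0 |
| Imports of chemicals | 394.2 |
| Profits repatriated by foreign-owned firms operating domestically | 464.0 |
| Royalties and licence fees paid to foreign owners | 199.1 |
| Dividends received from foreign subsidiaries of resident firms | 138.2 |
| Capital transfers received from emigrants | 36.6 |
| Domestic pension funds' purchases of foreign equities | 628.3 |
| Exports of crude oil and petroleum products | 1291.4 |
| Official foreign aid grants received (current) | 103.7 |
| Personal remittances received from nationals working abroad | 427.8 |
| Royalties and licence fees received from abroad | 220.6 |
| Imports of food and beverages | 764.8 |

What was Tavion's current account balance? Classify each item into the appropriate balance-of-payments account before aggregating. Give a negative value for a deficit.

1413.1

Goods: -764.8 + 1291.4 + 776.6 - 394.2 = 909.0
Services: 220.6 - 199.1 + 170.9 = 192.4
Primary income: -152.5 + 138.2 + 148.4 - 464.0 = -329.9
Secondary income: 103.7 + 427.8 + 110.1 = 641.6
Current account = 909.0 + 192.4 + (-329.9) + 641.6 = 1413.1
(Excluded from the current account — financial account: inward foreign direct investment in the manufacturing sector 452.6, domestic pension funds' purchases of foreign equities 628.3; capital account: sale of embassy land to a foreign government 31.0, capital transfers received from emigrants 36.6.)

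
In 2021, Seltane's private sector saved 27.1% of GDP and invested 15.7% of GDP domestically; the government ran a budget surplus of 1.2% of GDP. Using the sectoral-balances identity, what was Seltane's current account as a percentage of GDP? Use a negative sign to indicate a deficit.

12.6

By the sectoral-balances identity, CA = (S_private - I) + (T - G).
Private balance = 27.1 - 15.7 = 11.4
Government balance (T - G) = 1.2
CA = 11.4 + 1.2 = 12.6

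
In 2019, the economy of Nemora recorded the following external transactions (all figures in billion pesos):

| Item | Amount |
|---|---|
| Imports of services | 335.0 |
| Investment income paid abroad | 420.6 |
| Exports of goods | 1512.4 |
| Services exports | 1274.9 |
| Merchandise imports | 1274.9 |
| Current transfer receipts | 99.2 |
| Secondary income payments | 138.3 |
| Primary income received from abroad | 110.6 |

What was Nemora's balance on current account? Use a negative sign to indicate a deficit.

Goods balance = 1512.4 - 1274.9 = 237.5
Services balance = 1274.9 - 335.0 = 939.9
Trade balance (goods + services) = 237.5 + 939.9 = 1177.4
Net primary income = 110.6 - 420.6 = -310.0
Net secondary income = 99.2 - 138.3 = -39.1
Current account = 1177.4 + (-310.0) + (-39.1) = 828.3

828.3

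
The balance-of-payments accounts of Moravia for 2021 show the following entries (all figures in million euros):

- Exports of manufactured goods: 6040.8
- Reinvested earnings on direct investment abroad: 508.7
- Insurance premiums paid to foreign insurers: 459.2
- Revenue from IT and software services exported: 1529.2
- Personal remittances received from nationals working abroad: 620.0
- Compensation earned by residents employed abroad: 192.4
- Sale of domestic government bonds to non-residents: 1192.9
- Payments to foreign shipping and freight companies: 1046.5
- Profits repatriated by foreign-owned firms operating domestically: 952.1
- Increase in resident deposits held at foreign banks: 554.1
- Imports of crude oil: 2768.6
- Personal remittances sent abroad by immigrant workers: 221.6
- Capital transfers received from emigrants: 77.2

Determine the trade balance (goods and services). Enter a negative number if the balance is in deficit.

Goods: 6040.8 - 2768.6 = 3272.2
Services: -459.2 - 1046.5 + 1529.2 = 23.5
Trade balance = 3272.2 + 23.5 = 3295.7
(Excluded from the trade balance — primary income: reinvested earnings on direct investment abroad 508.7, compensation earned by residents employed abroad 192.4, profits repatriated by foreign-owned firms operating domestically 952.1; secondary income: personal remittances received from nationals working abroad 620.0, personal remittances sent abroad by immigrant workers 221.6; financial account: sale of domestic government bonds to non-residents 1192.9, increase in resident deposits held at foreign banks 554.1; capital account: capital transfers received from emigrants 77.2.)

3295.7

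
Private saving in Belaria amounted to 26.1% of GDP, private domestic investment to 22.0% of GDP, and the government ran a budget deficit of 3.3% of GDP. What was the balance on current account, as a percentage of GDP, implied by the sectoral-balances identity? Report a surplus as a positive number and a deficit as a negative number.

0.8

By the sectoral-balances identity, CA = (S_private - I) + (T - G).
Private balance = 26.1 - 22.0 = 4.1
Government balance (T - G) = -3.3
CA = 4.1 + (-3.3) = 0.8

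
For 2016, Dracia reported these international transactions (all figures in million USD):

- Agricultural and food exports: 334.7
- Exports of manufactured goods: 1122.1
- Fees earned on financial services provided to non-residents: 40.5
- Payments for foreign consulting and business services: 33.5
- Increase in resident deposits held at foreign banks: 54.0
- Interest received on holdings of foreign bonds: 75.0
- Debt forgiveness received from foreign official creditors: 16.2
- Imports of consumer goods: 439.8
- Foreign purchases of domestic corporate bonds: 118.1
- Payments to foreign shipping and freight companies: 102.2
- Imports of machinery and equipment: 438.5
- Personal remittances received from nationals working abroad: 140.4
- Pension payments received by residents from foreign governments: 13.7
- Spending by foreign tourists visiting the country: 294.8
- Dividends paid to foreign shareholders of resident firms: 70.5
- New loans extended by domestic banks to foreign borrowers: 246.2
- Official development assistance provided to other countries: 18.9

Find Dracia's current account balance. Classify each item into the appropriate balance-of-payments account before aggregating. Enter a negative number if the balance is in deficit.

Goods: 1122.1 - 438.5 - 439.8 + 334.7 = 578.5
Services: 294.8 + 40.5 - 102.2 - 33.5 = 199.6
Primary income: 75.0 - 70.5 = 4.5
Secondary income: -18.9 + 140.4 + 13.7 = 135.2
Current account = 578.5 + 199.6 + 4.5 + 135.2 = 917.8
(Excluded from the current account — financial account: increase in resident deposits held at foreign banks 54.0, foreign purchases of domestic corporate bonds 118.1, new loans extended by domestic banks to foreign borrowers 246.2; capital account: debt forgiveness received from foreign official creditors 16.2.)

917.8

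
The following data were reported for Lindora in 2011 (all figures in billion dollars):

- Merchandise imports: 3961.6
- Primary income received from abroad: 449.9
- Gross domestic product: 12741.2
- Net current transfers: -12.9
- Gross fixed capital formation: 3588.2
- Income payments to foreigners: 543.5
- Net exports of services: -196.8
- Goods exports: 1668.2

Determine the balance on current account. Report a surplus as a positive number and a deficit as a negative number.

Goods balance = 1668.2 - 3961.6 = -2293.4
Services balance = -196.8
Trade balance (goods + services) = -2293.4 + (-196.8) = -2490.2
Net primary income = 449.9 - 543.5 = -93.6
Net secondary income = -12.9
Current account = -2490.2 + (-93.6) + (-12.9) = -2596.7

-2596.7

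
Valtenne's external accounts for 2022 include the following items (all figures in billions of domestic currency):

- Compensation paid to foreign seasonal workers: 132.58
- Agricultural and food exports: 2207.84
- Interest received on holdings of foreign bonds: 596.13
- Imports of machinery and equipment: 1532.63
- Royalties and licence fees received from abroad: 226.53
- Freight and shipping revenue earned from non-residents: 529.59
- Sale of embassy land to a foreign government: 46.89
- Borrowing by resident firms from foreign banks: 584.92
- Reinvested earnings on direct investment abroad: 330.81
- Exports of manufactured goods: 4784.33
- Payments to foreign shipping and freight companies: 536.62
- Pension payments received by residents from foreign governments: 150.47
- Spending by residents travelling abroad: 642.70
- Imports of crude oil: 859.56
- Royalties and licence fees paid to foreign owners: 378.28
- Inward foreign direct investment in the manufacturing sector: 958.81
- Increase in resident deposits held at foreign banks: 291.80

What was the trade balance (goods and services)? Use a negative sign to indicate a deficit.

Goods: -859.56 + 2207.84 - 1532.63 + 4784.33 = 4599.98
Services: -642.70 - 378.28 + 529.59 - 536.62 + 226.53 = -801.48
Trade balance = 4599.98 + (-801.48) = 3798.50
(Excluded from the trade balance — primary income: compensation paid to foreign seasonal workers 132.58, interest received on holdings of foreign bonds 596.13, reinvested earnings on direct investment abroad 330.81; capital account: sale of embassy land to a foreign government 46.89; financial account: borrowing by resident firms from foreign banks 584.92, inward foreign direct investment in the manufacturing sector 958.81, increase in resident deposits held at foreign banks 291.80; secondary income: pension payments received by residents from foreign governments 150.47.)

3798.50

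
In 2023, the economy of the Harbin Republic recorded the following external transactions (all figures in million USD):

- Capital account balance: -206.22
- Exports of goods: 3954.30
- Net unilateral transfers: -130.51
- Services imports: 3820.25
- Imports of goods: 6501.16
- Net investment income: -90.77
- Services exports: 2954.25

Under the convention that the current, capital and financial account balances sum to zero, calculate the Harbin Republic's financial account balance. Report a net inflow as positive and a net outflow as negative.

Goods balance = 3954.30 - 6501.16 = -2546.86
Services balance = 2954.25 - 3820.25 = -866.00
Trade balance (goods + services) = -2546.86 + (-866.00) = -3412.86
Net primary income = -90.77
Net secondary income = -130.51
Current account = -3412.86 + (-90.77) + (-130.51) = -3634.14
Financial account = -(-3634.14 + (-206.22)) = 3840.36

3840.36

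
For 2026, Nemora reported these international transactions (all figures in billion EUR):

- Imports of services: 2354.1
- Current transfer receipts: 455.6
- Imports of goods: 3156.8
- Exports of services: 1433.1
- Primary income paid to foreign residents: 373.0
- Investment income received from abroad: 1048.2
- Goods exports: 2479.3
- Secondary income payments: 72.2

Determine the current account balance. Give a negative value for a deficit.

-539.9

Goods balance = 2479.3 - 3156.8 = -677.5
Services balance = 1433.1 - 2354.1 = -921.0
Trade balance (goods + services) = -677.5 + (-921.0) = -1598.5
Net primary income = 1048.2 - 373.0 = 675.2
Net secondary income = 455.6 - 72.2 = 383.4
Current account = -1598.5 + 675.2 + 383.4 = -539.9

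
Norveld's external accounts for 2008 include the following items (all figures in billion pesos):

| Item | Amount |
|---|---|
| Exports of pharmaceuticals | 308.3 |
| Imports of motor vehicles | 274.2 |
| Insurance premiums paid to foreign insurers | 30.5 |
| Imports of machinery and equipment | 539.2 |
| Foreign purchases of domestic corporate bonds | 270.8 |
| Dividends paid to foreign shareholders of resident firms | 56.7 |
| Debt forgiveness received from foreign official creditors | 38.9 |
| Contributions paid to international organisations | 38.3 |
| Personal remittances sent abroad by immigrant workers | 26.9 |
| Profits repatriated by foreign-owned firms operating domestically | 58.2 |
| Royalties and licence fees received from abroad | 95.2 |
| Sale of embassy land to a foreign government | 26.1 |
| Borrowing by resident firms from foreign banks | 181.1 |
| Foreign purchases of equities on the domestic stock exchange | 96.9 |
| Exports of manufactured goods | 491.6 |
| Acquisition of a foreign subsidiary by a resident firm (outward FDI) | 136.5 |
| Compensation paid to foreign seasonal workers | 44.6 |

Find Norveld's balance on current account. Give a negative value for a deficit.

Goods: 491.6 + 308.3 - 274.2 - 539.2 = -13.5
Services: 95.2 - 30.5 = 64.7
Primary income: -44.6 - 58.2 - 56.7 = -159.5
Secondary income: -38.3 - 26.9 = -65.2
Current account = (-13.5) + 64.7 + (-159.5) + (-65.2) = -173.5
(Excluded from the current account — financial account: foreign purchases of domestic corporate bonds 270.8, borrowing by resident firms from foreign banks 181.1, foreign purchases of equities on the domestic stock exchange 96.9, acquisition of a foreign subsidiary by a resident firm (outward FDI) 136.5; capital account: debt forgiveness received from foreign official creditors 38.9, sale of embassy land to a foreign government 26.1.)

-173.5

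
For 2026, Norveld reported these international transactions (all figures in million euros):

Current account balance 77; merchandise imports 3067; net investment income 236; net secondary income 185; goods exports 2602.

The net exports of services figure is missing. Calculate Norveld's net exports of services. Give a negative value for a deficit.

121

Current account = goods balance + services balance + net primary income + net secondary income
Sum of the known components = -44
Net exports of services = CA - (known components) = 77 - (-44) = 121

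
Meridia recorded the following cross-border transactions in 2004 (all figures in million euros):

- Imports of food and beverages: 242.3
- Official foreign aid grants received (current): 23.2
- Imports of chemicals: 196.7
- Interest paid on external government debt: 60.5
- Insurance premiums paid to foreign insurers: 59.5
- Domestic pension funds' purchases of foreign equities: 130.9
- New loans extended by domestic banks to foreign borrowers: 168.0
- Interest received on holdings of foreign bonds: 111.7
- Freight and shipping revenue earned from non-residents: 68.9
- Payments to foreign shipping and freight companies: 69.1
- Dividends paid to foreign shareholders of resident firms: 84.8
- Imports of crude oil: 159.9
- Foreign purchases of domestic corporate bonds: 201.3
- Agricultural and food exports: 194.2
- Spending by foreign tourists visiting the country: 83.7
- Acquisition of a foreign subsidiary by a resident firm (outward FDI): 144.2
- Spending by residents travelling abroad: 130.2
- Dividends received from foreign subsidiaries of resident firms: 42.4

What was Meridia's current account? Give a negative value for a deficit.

Goods: -159.9 + 194.2 - 196.7 - 242.3 = -404.7
Services: -130.2 - 69.1 - 59.5 + 83.7 + 68.9 = -106.2
Primary income: 111.7 - 60.5 - 84.8 + 42.4 = 8.8
Secondary income: 23.2
Current account = (-404.7) + (-106.2) + 8.8 + 23.2 = -478.9
(Excluded from the current account — financial account: domestic pension funds' purchases of foreign equities 130.9, new loans extended by domestic banks to foreign borrowers 168.0, foreign purchases of domestic corporate bonds 201.3, acquisition of a foreign subsidiary by a resident firm (outward FDI) 144.2.)

-478.9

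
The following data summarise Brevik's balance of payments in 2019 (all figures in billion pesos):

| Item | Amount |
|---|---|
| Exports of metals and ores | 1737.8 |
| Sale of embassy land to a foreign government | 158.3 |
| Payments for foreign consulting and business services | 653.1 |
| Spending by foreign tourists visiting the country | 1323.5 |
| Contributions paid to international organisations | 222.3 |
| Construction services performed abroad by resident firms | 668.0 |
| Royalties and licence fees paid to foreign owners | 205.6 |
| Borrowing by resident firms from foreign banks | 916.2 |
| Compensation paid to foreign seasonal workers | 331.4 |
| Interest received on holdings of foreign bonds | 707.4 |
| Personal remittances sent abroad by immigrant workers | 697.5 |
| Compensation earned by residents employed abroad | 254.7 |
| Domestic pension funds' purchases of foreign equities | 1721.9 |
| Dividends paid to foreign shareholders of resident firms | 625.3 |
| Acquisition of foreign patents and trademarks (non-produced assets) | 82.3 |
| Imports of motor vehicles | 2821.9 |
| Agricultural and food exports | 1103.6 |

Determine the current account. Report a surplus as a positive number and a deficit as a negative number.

237.9

Goods: 1103.6 - 2821.9 + 1737.8 = 19.5
Services: 668.0 + 1323.5 - 205.6 - 653.1 = 1132.8
Primary income: 254.7 - 625.3 + 707.4 - 331.4 = 5.4
Secondary income: -697.5 - 222.3 = -919.8
Current account = 19.5 + 1132.8 + 5.4 + (-919.8) = 237.9
(Excluded from the current account — capital account: sale of embassy land to a foreign government 158.3, acquisition of foreign patents and trademarks (non-produced assets) 82.3; financial account: borrowing by resident firms from foreign banks 916.2, domestic pension funds' purchases of foreign equities 1721.9.)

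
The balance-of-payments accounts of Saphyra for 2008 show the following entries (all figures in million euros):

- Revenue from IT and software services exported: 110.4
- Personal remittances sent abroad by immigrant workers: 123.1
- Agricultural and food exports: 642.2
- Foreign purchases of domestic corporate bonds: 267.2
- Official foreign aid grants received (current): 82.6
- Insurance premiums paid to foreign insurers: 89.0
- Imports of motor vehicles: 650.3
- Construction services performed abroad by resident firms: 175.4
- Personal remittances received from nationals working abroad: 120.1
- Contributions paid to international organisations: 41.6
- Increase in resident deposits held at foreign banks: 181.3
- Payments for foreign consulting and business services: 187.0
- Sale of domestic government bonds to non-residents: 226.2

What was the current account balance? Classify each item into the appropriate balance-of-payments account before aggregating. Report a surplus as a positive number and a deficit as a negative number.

39.7

Goods: 642.2 - 650.3 = -8.1
Services: -187.0 + 110.4 + 175.4 - 89.0 = 9.8
Secondary income: 82.6 - 41.6 - 123.1 + 120.1 = 38.0
Current account = (-8.1) + 9.8 + 38.0 = 39.7
(Excluded from the current account — financial account: foreign purchases of domestic corporate bonds 267.2, increase in resident deposits held at foreign banks 181.3, sale of domestic government bonds to non-residents 226.2.)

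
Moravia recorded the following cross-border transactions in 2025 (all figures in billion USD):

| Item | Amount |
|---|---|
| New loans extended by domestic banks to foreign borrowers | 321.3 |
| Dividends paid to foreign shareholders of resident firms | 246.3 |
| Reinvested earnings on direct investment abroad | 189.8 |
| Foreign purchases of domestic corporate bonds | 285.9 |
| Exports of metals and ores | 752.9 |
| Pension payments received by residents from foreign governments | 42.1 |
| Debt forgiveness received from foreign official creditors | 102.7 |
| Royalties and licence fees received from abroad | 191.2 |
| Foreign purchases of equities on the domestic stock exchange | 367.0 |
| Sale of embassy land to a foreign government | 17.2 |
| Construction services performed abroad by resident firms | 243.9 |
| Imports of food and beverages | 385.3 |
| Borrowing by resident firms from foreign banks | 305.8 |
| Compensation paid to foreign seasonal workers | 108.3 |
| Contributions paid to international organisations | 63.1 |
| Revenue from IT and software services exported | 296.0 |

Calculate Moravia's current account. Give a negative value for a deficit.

Goods: 752.9 - 385.3 = 367.6
Services: 243.9 + 296.0 + 191.2 = 731.1
Primary income: -246.3 + 189.8 - 108.3 = -164.8
Secondary income: -63.1 + 42.1 = -21.0
Current account = 367.6 + 731.1 + (-164.8) + (-21.0) = 912.9
(Excluded from the current account — financial account: new loans extended by domestic banks to foreign borrowers 321.3, foreign purchases of domestic corporate bonds 285.9, foreign purchases of equities on the domestic stock exchange 367.0, borrowing by resident firms from foreign banks 305.8; capital account: debt forgiveness received from foreign official creditors 102.7, sale of embassy land to a foreign government 17.2.)

912.9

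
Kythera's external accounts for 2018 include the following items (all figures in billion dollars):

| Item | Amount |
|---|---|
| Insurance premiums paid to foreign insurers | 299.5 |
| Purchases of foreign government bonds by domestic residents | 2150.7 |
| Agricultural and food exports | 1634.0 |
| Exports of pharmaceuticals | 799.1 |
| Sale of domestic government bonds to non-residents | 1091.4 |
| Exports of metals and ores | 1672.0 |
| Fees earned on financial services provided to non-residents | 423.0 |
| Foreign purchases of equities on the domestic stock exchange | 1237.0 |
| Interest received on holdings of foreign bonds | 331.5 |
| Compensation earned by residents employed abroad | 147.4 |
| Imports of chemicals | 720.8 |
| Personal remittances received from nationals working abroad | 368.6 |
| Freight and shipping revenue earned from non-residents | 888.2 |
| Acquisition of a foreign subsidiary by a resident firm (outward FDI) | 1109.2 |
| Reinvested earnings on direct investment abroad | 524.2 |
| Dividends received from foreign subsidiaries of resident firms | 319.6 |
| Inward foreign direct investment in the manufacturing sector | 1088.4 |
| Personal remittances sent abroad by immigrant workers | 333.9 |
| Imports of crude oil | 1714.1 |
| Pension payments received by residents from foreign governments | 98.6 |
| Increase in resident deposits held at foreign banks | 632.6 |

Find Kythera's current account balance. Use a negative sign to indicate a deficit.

Goods: -720.8 + 799.1 + 1672.0 + 1634.0 - 1714.1 = 1670.2
Services: 888.2 + 423.0 - 299.5 = 1011.7
Primary income: 331.5 + 147.4 + 524.2 + 319.6 = 1322.7
Secondary income: 368.6 + 98.6 - 333.9 = 133.3
Current account = 1670.2 + 1011.7 + 1322.7 + 133.3 = 4137.9
(Excluded from the current account — financial account: purchases of foreign government bonds by domestic residents 2150.7, sale of domestic government bonds to non-residents 1091.4, foreign purchases of equities on the domestic stock exchange 1237.0, acquisition of a foreign subsidiary by a resident firm (outward FDI) 1109.2, inward foreign direct investment in the manufacturing sector 1088.4, increase in resident deposits held at foreign banks 632.6.)

4137.9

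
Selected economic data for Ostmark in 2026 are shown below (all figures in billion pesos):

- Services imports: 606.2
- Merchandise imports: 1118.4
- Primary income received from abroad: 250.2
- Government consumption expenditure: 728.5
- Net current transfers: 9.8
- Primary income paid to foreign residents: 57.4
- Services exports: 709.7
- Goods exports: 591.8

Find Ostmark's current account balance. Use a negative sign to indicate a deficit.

Goods balance = 591.8 - 1118.4 = -526.6
Services balance = 709.7 - 606.2 = 103.5
Trade balance (goods + services) = -526.6 + 103.5 = -423.1
Net primary income = 250.2 - 57.4 = 192.8
Net secondary income = 9.8
Current account = -423.1 + 192.8 + 9.8 = -220.5

-220.5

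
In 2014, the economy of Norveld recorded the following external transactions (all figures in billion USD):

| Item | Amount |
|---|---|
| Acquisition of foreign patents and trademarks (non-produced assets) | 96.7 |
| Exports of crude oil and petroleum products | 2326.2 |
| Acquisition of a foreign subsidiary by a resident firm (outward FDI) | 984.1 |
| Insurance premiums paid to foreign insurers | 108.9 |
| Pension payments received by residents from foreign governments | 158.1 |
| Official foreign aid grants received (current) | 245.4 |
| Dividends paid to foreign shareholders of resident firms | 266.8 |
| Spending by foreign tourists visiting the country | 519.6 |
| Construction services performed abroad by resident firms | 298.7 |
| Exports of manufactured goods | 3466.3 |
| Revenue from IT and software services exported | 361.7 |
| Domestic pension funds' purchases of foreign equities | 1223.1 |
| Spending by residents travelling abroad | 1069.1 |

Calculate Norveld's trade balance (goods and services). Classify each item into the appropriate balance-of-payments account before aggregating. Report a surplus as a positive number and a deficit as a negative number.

5794.5

Goods: 2326.2 + 3466.3 = 5792.5
Services: -108.9 - 1069.1 + 361.7 + 298.7 + 519.6 = 2.0
Trade balance = 5792.5 + 2.0 = 5794.5
(Excluded from the trade balance — capital account: acquisition of foreign patents and trademarks (non-produced assets) 96.7; financial account: acquisition of a foreign subsidiary by a resident firm (outward FDI) 984.1, domestic pension funds' purchases of foreign equities 1223.1; secondary income: pension payments received by residents from foreign governments 158.1, official foreign aid grants received (current) 245.4; primary income: dividends paid to foreign shareholders of resident firms 266.8.)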